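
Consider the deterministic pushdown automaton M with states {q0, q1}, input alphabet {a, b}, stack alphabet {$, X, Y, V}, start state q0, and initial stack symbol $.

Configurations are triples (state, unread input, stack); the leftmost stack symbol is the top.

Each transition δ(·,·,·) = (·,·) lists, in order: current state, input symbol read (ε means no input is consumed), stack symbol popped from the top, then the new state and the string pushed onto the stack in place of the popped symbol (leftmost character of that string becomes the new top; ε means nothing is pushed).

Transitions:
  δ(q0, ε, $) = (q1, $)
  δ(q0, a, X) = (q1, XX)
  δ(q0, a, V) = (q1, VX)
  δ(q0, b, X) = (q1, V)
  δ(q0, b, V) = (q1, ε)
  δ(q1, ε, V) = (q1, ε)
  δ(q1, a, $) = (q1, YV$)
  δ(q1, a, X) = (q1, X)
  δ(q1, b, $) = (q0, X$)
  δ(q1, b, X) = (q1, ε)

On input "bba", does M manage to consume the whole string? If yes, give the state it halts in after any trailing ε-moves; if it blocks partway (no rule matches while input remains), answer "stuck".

(q0, bba, $)
  ε-move, top $: go to q1, push $ → (q1, bba, $)
  read b, top $: go to q0, push X$ → (q0, ba, X$)
  read b, top X: go to q1, push V → (q1, a, V$)
  ε-move, top V: go to q1, push ε → (q1, a, $)
  read a, top $: go to q1, push YV$ → (q1, ε, YV$)
All input consumed; M is in state q1.

q1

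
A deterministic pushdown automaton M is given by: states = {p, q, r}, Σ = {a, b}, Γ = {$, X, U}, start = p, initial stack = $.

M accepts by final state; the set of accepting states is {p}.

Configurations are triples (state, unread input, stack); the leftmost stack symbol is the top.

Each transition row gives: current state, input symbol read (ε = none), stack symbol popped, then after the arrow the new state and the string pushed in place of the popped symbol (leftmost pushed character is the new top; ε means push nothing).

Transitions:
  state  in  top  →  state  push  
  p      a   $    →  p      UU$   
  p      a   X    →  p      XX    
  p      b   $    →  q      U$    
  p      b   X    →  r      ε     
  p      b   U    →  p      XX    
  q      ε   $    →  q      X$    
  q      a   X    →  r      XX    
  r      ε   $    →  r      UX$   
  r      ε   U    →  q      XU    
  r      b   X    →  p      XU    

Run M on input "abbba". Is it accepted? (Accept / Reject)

(p, abbba, $)
  read a, top $: go to p, push UU$ → (p, bbba, UU$)
  read b, top U: go to p, push XX → (p, bba, XXU$)
  read b, top X: go to r, push ε → (r, ba, XU$)
  read b, top X: go to p, push XU → (p, a, XUU$)
  read a, top X: go to p, push XX → (p, ε, XXUU$)
All input consumed; state p ∈ F.

Accept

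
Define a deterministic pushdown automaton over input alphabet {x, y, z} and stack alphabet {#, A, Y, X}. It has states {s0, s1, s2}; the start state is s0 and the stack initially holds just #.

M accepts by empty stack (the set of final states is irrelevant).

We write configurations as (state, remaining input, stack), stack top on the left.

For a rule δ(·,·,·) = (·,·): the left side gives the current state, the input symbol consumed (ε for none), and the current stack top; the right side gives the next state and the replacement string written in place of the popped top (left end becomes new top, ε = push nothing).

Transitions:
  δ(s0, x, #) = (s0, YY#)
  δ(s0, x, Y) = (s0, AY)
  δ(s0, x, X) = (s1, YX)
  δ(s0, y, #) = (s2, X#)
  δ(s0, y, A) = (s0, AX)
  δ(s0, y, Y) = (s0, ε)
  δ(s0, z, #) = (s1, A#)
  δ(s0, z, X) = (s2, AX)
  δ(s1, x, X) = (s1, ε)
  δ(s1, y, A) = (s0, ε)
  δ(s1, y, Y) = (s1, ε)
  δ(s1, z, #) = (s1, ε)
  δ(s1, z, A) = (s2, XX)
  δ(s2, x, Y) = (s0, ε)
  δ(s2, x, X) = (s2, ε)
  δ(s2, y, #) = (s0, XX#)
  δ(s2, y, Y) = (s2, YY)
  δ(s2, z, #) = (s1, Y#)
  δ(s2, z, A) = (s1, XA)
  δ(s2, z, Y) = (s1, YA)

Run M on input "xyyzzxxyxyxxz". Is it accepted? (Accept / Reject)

(s0, xyyzzxxyxyxxz, #)
  read x, top #: go to s0, push YY# → (s0, yyzzxxyxyxxz, YY#)
  read y, top Y: go to s0, push ε → (s0, yzzxxyxyxxz, Y#)
  read y, top Y: go to s0, push ε → (s0, zzxxyxyxxz, #)
  read z, top #: go to s1, push A# → (s1, zxxyxyxxz, A#)
  read z, top A: go to s2, push XX → (s2, xxyxyxxz, XX#)
  read x, top X: go to s2, push ε → (s2, xyxyxxz, X#)
  read x, top X: go to s2, push ε → (s2, yxyxxz, #)
  read y, top #: go to s0, push XX# → (s0, xyxxz, XX#)
  read x, top X: go to s1, push YX → (s1, yxxz, YXX#)
  read y, top Y: go to s1, push ε → (s1, xxz, XX#)
  read x, top X: go to s1, push ε → (s1, xz, X#)
  read x, top X: go to s1, push ε → (s1, z, #)
  read z, top #: go to s1, push ε → (s1, ε, ε)
All input consumed and the stack is empty.

Accept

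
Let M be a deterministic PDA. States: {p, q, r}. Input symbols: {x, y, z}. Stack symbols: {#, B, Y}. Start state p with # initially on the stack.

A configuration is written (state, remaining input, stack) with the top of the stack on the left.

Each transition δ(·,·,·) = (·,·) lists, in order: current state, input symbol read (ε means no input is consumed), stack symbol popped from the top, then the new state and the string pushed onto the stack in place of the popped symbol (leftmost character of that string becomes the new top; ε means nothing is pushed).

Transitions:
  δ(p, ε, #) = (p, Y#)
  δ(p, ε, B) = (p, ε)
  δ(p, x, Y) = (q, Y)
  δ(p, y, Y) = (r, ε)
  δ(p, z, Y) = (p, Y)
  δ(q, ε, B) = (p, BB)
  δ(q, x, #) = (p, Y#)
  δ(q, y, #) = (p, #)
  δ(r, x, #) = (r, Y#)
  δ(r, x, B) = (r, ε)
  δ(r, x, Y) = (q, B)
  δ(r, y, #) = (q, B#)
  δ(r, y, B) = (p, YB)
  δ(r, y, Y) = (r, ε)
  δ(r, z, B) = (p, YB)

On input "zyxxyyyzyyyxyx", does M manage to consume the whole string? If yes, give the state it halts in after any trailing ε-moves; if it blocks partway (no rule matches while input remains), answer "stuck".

(p, zyxxyyyzyyyxyx, #) ⊢ (p, zyxxyyyzyyyxyx, Y#) ⊢ (p, yxxyyyzyyyxyx, Y#) ⊢ (r, xxyyyzyyyxyx, #) ⊢ (r, xyyyzyyyxyx, Y#) ⊢ (q, yyyzyyyxyx, B#) ⊢ (p, yyyzyyyxyx, BB#) ⊢ (p, yyyzyyyxyx, B#) ⊢ (p, yyyzyyyxyx, #) ⊢ (p, yyyzyyyxyx, Y#) ⊢ (r, yyzyyyxyx, #) ⊢ (q, yzyyyxyx, B#) ⊢ (p, yzyyyxyx, BB#) ⊢ (p, yzyyyxyx, B#) ⊢ (p, yzyyyxyx, #) ⊢ (p, yzyyyxyx, Y#) ⊢ (r, zyyyxyx, #)
No transition for (r, z, top #); M blocks with input zyyyxyx remaining.

stuck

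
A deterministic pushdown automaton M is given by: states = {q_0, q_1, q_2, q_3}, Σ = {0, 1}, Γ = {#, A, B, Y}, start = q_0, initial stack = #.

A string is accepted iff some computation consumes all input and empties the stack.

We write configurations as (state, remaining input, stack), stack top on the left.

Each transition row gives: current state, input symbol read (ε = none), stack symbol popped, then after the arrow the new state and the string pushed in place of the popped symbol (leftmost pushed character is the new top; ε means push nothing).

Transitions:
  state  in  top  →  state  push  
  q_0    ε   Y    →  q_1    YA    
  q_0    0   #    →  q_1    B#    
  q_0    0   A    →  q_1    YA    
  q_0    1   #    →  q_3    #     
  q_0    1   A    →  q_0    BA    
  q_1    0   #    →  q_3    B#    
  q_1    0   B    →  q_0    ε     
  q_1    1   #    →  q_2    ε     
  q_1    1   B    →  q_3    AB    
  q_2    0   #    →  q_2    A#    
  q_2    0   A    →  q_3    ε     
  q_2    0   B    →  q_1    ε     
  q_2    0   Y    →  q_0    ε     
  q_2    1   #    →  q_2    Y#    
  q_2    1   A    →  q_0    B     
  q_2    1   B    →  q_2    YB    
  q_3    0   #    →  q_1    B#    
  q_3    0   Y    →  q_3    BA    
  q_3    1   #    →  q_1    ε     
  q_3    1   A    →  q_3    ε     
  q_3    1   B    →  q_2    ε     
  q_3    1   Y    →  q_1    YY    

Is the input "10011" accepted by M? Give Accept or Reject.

Accept

(q_0, 10011, #)
  read 1, top #: go to q_3, push # → (q_3, 0011, #)
  read 0, top #: go to q_1, push B# → (q_1, 011, B#)
  read 0, top B: go to q_0, push ε → (q_0, 11, #)
  read 1, top #: go to q_3, push # → (q_3, 1, #)
  read 1, top #: go to q_1, push ε → (q_1, ε, ε)
All input consumed and the stack is empty.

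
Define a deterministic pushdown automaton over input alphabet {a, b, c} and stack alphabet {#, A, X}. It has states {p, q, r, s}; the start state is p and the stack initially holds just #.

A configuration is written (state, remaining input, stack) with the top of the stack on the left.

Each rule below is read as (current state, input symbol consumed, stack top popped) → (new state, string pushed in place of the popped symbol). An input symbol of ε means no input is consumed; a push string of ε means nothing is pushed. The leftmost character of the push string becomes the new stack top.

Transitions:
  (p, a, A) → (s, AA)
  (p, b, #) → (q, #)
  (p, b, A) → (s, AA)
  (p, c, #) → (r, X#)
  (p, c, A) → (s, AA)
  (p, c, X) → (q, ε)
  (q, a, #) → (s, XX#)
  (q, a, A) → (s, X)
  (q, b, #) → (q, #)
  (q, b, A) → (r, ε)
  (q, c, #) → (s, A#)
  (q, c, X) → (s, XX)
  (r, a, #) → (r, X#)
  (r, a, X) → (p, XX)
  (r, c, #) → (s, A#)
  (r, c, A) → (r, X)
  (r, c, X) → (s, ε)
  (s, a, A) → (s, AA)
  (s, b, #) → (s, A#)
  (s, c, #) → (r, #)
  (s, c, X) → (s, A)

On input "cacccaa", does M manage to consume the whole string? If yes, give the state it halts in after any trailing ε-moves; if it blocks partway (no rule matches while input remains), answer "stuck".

s

(p, cacccaa, #) ⊢ (r, acccaa, X#) ⊢ (p, cccaa, XX#) ⊢ (q, ccaa, X#) ⊢ (s, caa, XX#) ⊢ (s, aa, AX#) ⊢ (s, a, AAX#) ⊢ (s, ε, AAAX#)
All input consumed; M is in state s.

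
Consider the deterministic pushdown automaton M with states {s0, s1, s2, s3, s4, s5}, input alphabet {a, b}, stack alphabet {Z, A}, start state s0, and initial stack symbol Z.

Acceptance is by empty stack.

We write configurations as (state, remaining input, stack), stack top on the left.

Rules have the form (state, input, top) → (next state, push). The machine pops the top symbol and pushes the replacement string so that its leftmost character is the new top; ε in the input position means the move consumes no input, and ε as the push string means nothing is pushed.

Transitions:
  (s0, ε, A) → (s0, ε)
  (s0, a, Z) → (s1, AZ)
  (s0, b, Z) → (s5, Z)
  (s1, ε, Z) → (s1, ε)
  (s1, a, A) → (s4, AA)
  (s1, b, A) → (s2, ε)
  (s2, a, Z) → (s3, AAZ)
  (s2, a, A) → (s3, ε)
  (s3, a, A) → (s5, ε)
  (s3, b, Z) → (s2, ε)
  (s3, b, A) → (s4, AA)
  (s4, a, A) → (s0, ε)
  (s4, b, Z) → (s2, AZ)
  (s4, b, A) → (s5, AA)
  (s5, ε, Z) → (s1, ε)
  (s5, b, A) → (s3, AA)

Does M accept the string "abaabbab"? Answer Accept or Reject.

(s0, abaabbab, Z) ⊢ (s1, baabbab, AZ) ⊢ (s2, aabbab, Z) ⊢ (s3, abbab, AAZ) ⊢ (s5, bbab, AZ) ⊢ (s3, bab, AAZ) ⊢ (s4, ab, AAAZ) ⊢ (s0, b, AAZ) ⊢ (s0, b, AZ) ⊢ (s0, b, Z) ⊢ (s5, ε, Z) ⊢ (s1, ε, ε)
All input consumed and the stack is empty.

Accept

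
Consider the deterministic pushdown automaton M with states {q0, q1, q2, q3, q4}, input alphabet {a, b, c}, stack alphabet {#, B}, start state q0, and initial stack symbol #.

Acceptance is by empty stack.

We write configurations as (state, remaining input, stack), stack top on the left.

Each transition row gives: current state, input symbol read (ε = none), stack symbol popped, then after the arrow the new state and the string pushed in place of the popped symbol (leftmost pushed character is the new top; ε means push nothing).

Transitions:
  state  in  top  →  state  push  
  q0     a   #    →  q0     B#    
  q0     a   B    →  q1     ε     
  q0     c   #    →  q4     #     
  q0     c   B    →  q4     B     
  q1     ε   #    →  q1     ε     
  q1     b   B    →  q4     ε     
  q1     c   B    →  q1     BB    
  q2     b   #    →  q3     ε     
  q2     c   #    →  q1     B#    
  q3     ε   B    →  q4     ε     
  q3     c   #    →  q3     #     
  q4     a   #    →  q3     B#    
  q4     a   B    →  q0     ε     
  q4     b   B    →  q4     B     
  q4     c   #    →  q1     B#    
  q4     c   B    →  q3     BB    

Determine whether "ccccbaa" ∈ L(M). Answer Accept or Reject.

(q0, ccccbaa, #)
  read c, top #: go to q4, push # → (q4, cccbaa, #)
  read c, top #: go to q1, push B# → (q1, ccbaa, B#)
  read c, top B: go to q1, push BB → (q1, cbaa, BB#)
  read c, top B: go to q1, push BB → (q1, baa, BBB#)
  read b, top B: go to q4, push ε → (q4, aa, BB#)
  read a, top B: go to q0, push ε → (q0, a, B#)
  read a, top B: go to q1, push ε → (q1, ε, #)
  ε-move, top #: go to q1, push ε → (q1, ε, ε)
All input consumed and the stack is empty.

Accept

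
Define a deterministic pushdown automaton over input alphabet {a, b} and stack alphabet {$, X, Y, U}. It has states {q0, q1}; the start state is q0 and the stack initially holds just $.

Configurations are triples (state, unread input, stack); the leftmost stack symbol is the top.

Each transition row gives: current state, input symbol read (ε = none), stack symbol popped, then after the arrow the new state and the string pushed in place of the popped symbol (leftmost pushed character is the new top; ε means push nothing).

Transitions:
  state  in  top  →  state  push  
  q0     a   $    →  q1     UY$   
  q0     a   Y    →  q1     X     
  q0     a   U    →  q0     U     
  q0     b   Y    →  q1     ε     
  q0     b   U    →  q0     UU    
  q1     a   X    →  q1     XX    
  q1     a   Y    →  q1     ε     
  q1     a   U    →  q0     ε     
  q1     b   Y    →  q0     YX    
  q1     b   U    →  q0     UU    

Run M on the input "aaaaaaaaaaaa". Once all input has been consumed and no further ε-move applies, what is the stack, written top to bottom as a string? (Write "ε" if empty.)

XXXXXXXXXX$

(q0, aaaaaaaaaaaa, $) ⊢ (q1, aaaaaaaaaaa, UY$) ⊢ (q0, aaaaaaaaaa, Y$) ⊢ (q1, aaaaaaaaa, X$) ⊢ (q1, aaaaaaaa, XX$) ⊢ (q1, aaaaaaa, XXX$) ⊢ (q1, aaaaaa, XXXX$) ⊢ (q1, aaaaa, XXXXX$) ⊢ (q1, aaaa, XXXXXX$) ⊢ (q1, aaa, XXXXXXX$) ⊢ (q1, aa, XXXXXXXX$) ⊢ (q1, a, XXXXXXXXX$) ⊢ (q1, ε, XXXXXXXXXX$)
All input consumed in state q1 with stack XXXXXXXXXX$.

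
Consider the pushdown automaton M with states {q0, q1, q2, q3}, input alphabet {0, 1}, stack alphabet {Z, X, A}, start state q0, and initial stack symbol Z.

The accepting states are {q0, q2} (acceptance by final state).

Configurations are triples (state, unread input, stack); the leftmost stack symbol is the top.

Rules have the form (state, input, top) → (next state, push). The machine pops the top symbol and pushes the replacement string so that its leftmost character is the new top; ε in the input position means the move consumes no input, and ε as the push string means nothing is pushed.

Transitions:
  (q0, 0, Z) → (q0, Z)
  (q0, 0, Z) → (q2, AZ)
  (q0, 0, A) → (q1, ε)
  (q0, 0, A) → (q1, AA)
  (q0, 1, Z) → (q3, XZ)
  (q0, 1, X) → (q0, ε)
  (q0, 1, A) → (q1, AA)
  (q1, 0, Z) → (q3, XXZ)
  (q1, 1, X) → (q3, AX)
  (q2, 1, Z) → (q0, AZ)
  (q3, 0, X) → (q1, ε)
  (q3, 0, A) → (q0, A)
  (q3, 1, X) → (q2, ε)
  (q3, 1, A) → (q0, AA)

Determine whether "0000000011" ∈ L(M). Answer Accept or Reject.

Accept

One accepting computation: (q0, 0000000011, Z) ⊢ (q0, 000000011, Z) ⊢ (q0, 00000011, Z) ⊢ (q0, 0000011, Z) ⊢ (q0, 000011, Z) ⊢ (q0, 00011, Z) ⊢ (q0, 0011, Z) ⊢ (q0, 011, Z) ⊢ (q0, 11, Z) ⊢ (q3, 1, XZ) ⊢ (q2, ε, Z)
All input consumed and state q2 ∈ F.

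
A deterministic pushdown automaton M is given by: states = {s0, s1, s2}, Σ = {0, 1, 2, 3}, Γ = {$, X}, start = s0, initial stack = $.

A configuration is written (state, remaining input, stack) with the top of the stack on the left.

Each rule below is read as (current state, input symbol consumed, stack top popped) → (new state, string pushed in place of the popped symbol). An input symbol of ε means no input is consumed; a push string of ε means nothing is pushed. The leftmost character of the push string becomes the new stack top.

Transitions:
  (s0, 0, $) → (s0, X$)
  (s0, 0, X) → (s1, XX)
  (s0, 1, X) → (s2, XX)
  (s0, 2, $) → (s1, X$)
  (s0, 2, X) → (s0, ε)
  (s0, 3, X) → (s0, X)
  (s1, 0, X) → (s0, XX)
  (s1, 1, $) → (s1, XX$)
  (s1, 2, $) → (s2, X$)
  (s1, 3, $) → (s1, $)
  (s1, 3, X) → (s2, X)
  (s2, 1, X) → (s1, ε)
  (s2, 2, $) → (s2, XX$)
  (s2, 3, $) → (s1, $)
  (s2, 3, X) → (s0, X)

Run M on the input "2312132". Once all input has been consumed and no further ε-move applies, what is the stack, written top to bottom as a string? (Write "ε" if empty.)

(s0, 2312132, $) ⊢ (s1, 312132, X$) ⊢ (s2, 12132, X$) ⊢ (s1, 2132, $) ⊢ (s2, 132, X$) ⊢ (s1, 32, $) ⊢ (s1, 2, $) ⊢ (s2, ε, X$)
All input consumed in state s2 with stack X$.

X$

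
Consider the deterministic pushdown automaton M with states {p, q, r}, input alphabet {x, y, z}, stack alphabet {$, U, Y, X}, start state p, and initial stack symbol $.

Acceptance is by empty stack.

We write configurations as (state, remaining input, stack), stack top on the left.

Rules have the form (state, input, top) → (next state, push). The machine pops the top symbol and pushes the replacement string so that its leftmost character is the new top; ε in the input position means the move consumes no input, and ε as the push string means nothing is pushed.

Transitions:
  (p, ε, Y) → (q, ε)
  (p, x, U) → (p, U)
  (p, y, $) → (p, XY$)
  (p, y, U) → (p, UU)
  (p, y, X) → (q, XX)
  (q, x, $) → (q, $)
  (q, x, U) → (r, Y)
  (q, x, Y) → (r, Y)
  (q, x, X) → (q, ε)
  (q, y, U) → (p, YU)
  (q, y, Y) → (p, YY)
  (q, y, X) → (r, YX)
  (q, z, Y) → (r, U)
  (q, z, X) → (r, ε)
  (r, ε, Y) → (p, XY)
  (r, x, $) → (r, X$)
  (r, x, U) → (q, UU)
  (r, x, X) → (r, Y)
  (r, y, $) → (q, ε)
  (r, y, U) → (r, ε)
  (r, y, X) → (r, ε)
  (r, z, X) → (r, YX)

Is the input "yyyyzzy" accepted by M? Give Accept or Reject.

Reject

(p, yyyyzzy, $)
  read y, top $: go to p, push XY$ → (p, yyyzzy, XY$)
  read y, top X: go to q, push XX → (q, yyzzy, XXY$)
  read y, top X: go to r, push YX → (r, yzzy, YXXY$)
  ε-move, top Y: go to p, push XY → (p, yzzy, XYXXY$)
  read y, top X: go to q, push XX → (q, zzy, XXYXXY$)
  read z, top X: go to r, push ε → (r, zy, XYXXY$)
  read z, top X: go to r, push YX → (r, y, YXYXXY$)
  ε-move, top Y: go to p, push XY → (p, y, XYXYXXY$)
  read y, top X: go to q, push XX → (q, ε, XXYXYXXY$)
All input consumed; stack is XXYXYXXY$, not empty, and no further ε-move applies.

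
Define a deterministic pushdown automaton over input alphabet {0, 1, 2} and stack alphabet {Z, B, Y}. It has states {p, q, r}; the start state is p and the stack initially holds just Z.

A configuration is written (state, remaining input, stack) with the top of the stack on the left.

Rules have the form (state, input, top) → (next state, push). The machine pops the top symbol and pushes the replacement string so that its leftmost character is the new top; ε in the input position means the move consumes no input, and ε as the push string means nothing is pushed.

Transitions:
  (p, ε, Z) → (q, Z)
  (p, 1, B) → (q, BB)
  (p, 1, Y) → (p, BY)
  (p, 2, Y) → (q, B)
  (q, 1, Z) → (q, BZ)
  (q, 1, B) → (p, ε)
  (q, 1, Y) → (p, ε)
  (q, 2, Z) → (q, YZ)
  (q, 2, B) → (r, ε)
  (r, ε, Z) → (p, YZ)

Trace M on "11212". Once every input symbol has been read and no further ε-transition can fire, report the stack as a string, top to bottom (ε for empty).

(p, 11212, Z)
  ε-move, top Z: go to q, push Z → (q, 11212, Z)
  read 1, top Z: go to q, push BZ → (q, 1212, BZ)
  read 1, top B: go to p, push ε → (p, 212, Z)
  ε-move, top Z: go to q, push Z → (q, 212, Z)
  read 2, top Z: go to q, push YZ → (q, 12, YZ)
  read 1, top Y: go to p, push ε → (p, 2, Z)
  ε-move, top Z: go to q, push Z → (q, 2, Z)
  read 2, top Z: go to q, push YZ → (q, ε, YZ)
All input consumed in state q with stack YZ.

YZ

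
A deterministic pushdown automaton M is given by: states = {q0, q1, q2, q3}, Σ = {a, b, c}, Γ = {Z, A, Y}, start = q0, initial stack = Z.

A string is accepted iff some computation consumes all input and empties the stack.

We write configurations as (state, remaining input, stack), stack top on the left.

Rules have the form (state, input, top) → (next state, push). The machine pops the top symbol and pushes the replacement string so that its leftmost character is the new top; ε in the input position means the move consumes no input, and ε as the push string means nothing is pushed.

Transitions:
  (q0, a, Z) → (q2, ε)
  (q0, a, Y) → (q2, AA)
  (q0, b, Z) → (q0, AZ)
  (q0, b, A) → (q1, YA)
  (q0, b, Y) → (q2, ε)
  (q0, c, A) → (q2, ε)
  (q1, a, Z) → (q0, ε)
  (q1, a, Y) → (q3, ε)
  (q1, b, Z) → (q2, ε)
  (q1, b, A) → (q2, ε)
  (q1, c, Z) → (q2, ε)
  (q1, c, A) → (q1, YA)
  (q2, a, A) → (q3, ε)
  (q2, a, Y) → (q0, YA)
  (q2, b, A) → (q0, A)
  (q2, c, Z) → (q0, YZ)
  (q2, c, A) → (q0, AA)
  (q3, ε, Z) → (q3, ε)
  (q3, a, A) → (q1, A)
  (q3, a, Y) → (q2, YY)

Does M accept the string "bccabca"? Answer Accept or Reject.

Accept

(q0, bccabca, Z)
  read b, top Z: go to q0, push AZ → (q0, ccabca, AZ)
  read c, top A: go to q2, push ε → (q2, cabca, Z)
  read c, top Z: go to q0, push YZ → (q0, abca, YZ)
  read a, top Y: go to q2, push AA → (q2, bca, AAZ)
  read b, top A: go to q0, push A → (q0, ca, AAZ)
  read c, top A: go to q2, push ε → (q2, a, AZ)
  read a, top A: go to q3, push ε → (q3, ε, Z)
  ε-move, top Z: go to q3, push ε → (q3, ε, ε)
All input consumed and the stack is empty.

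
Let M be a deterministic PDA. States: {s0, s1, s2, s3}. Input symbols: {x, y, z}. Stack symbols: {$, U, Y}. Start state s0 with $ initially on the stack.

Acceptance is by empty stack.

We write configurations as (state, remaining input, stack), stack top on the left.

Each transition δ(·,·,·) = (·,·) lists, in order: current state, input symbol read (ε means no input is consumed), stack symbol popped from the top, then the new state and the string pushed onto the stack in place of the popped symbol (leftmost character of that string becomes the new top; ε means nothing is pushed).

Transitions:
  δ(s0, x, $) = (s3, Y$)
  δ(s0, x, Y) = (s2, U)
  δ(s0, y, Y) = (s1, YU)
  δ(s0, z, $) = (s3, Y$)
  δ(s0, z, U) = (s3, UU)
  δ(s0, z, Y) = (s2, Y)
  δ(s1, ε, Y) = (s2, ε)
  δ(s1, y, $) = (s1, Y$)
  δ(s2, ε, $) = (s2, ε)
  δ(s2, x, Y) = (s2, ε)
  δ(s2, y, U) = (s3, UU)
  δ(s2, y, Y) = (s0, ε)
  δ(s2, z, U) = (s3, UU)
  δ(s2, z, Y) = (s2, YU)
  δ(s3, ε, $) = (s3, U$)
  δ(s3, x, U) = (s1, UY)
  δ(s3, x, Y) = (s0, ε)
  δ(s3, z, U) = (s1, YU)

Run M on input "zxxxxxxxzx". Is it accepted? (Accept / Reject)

(s0, zxxxxxxxzx, $) ⊢ (s3, xxxxxxxzx, Y$) ⊢ (s0, xxxxxxzx, $) ⊢ (s3, xxxxxzx, Y$) ⊢ (s0, xxxxzx, $) ⊢ (s3, xxxzx, Y$) ⊢ (s0, xxzx, $) ⊢ (s3, xzx, Y$) ⊢ (s0, zx, $) ⊢ (s3, x, Y$) ⊢ (s0, ε, $)
All input consumed; stack is $, not empty, and no further ε-move applies.

Reject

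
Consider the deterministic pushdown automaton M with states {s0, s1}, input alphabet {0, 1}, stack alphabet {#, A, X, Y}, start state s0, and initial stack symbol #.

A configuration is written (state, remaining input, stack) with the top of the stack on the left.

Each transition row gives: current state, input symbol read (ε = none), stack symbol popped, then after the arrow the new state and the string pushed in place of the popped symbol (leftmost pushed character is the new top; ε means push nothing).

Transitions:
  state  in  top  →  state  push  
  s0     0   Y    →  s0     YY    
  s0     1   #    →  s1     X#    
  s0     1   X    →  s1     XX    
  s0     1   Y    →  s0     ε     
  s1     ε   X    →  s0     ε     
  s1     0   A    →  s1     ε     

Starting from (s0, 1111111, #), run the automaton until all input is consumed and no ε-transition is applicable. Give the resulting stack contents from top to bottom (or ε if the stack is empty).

(s0, 1111111, #) ⊢ (s1, 111111, X#) ⊢ (s0, 111111, #) ⊢ (s1, 11111, X#) ⊢ (s0, 11111, #) ⊢ (s1, 1111, X#) ⊢ (s0, 1111, #) ⊢ (s1, 111, X#) ⊢ (s0, 111, #) ⊢ (s1, 11, X#) ⊢ (s0, 11, #) ⊢ (s1, 1, X#) ⊢ (s0, 1, #) ⊢ (s1, ε, X#) ⊢ (s0, ε, #)
All input consumed in state s0 with stack #.

#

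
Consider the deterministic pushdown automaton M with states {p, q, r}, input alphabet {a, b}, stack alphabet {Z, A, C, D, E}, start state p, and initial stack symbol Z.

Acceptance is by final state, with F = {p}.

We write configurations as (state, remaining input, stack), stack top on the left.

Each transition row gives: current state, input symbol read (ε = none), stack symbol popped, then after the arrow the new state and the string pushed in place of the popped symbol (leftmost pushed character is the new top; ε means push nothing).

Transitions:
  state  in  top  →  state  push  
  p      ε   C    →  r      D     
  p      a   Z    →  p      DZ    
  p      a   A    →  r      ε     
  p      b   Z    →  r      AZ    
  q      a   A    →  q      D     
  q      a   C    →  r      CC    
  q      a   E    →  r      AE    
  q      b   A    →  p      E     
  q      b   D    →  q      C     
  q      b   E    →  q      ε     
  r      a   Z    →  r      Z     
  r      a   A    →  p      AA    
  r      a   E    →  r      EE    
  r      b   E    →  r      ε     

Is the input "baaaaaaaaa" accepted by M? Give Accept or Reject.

Accept

(p, baaaaaaaaa, Z) ⊢ (r, aaaaaaaaa, AZ) ⊢ (p, aaaaaaaa, AAZ) ⊢ (r, aaaaaaa, AZ) ⊢ (p, aaaaaa, AAZ) ⊢ (r, aaaaa, AZ) ⊢ (p, aaaa, AAZ) ⊢ (r, aaa, AZ) ⊢ (p, aa, AAZ) ⊢ (r, a, AZ) ⊢ (p, ε, AAZ)
All input consumed; state p ∈ F.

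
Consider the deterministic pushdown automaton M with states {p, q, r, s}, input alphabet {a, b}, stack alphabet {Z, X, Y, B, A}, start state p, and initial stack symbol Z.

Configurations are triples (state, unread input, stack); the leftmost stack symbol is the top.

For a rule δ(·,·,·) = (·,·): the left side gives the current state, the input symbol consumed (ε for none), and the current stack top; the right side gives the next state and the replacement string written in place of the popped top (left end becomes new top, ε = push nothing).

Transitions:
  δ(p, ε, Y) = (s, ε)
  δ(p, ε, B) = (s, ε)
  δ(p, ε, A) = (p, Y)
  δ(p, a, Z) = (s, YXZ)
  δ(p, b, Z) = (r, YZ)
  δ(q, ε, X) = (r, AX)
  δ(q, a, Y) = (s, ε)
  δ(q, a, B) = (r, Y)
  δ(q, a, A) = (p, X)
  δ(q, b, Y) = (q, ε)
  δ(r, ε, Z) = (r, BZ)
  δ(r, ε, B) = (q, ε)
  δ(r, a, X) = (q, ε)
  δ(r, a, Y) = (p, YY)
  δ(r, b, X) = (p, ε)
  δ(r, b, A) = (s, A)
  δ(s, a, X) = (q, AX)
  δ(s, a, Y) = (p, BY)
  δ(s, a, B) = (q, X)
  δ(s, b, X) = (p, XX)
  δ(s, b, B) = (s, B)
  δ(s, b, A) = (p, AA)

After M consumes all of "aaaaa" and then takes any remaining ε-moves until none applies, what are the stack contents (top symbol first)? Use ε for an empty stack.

(p, aaaaa, Z) ⊢ (s, aaaa, YXZ) ⊢ (p, aaa, BYXZ) ⊢ (s, aaa, YXZ) ⊢ (p, aa, BYXZ) ⊢ (s, aa, YXZ) ⊢ (p, a, BYXZ) ⊢ (s, a, YXZ) ⊢ (p, ε, BYXZ) ⊢ (s, ε, YXZ)
All input consumed in state s with stack YXZ.

YXZ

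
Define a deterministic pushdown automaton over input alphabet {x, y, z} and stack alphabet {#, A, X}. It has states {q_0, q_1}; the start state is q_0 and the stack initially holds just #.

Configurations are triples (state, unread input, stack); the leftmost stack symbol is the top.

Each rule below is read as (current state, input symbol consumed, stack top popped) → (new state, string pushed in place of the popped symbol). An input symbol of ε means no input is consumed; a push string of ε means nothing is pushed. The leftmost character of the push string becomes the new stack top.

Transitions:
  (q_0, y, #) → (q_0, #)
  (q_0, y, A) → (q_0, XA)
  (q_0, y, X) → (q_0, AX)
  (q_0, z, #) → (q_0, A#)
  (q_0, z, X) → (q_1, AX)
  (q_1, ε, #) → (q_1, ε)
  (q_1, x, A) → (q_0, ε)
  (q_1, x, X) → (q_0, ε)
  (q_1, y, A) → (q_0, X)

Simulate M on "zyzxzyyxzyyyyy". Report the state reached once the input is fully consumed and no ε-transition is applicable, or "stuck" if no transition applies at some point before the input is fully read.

stuck

(q_0, zyzxzyyxzyyyyy, #) ⊢ (q_0, yzxzyyxzyyyyy, A#) ⊢ (q_0, zxzyyxzyyyyy, XA#) ⊢ (q_1, xzyyxzyyyyy, AXA#) ⊢ (q_0, zyyxzyyyyy, XA#) ⊢ (q_1, yyxzyyyyy, AXA#) ⊢ (q_0, yxzyyyyy, XXA#) ⊢ (q_0, xzyyyyy, AXXA#)
No transition for (q_0, x, top A); M blocks with input xzyyyyy remaining.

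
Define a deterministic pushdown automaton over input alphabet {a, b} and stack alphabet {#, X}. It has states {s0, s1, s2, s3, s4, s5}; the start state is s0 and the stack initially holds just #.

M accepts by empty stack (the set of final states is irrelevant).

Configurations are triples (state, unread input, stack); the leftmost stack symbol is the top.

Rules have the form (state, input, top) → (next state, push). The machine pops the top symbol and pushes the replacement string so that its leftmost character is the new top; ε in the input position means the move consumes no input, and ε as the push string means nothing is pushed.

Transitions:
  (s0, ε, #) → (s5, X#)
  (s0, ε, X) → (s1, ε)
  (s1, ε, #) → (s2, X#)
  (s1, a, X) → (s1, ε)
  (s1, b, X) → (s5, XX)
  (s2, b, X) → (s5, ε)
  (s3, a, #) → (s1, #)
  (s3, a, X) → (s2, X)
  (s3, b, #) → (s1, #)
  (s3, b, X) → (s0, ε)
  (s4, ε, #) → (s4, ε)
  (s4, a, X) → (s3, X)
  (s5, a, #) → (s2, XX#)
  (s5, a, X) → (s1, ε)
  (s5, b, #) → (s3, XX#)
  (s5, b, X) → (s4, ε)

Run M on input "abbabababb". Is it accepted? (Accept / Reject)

(s0, abbabababb, #) ⊢ (s5, abbabababb, X#) ⊢ (s1, bbabababb, #) ⊢ (s2, bbabababb, X#) ⊢ (s5, babababb, #) ⊢ (s3, abababb, XX#) ⊢ (s2, bababb, XX#) ⊢ (s5, ababb, X#) ⊢ (s1, babb, #) ⊢ (s2, babb, X#) ⊢ (s5, abb, #) ⊢ (s2, bb, XX#) ⊢ (s5, b, X#) ⊢ (s4, ε, #) ⊢ (s4, ε, ε)
All input consumed and the stack is empty.

Accept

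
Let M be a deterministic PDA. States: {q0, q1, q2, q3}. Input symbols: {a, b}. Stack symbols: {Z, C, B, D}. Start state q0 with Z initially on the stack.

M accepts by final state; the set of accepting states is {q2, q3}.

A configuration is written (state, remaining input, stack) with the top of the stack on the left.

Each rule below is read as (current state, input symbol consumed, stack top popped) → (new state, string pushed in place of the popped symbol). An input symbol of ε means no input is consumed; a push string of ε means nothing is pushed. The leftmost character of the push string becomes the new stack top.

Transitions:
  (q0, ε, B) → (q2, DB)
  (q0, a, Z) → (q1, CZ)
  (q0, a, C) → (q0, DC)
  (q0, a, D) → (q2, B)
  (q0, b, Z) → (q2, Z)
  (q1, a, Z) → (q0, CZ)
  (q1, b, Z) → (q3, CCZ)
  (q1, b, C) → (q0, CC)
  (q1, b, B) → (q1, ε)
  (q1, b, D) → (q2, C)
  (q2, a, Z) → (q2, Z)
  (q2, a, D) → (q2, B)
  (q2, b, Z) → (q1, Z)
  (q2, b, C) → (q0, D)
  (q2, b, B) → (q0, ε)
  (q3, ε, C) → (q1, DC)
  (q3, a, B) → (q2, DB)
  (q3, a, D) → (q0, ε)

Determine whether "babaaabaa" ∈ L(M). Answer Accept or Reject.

(q0, babaaabaa, Z)
  read b, top Z: go to q2, push Z → (q2, abaaabaa, Z)
  read a, top Z: go to q2, push Z → (q2, baaabaa, Z)
  read b, top Z: go to q1, push Z → (q1, aaabaa, Z)
  read a, top Z: go to q0, push CZ → (q0, aabaa, CZ)
  read a, top C: go to q0, push DC → (q0, abaa, DCZ)
  read a, top D: go to q2, push B → (q2, baa, BCZ)
  read b, top B: go to q0, push ε → (q0, aa, CZ)
  read a, top C: go to q0, push DC → (q0, a, DCZ)
  read a, top D: go to q2, push B → (q2, ε, BCZ)
All input consumed; state q2 ∈ F.

Accept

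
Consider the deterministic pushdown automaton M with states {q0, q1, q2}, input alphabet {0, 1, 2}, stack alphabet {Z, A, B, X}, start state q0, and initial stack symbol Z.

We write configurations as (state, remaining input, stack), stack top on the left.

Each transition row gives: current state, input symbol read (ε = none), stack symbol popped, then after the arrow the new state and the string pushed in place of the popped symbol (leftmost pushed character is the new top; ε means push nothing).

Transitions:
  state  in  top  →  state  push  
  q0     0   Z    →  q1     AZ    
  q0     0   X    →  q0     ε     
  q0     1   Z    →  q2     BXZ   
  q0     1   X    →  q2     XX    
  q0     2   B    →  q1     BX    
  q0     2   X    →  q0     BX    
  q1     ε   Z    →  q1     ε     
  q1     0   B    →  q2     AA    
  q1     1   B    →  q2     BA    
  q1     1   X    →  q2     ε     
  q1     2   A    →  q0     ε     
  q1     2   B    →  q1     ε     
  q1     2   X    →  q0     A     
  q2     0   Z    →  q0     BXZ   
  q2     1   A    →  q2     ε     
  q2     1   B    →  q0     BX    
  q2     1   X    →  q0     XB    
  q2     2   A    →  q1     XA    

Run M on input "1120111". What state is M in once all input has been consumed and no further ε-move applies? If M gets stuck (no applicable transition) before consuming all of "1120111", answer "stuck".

(q0, 1120111, Z)
  read 1, top Z: go to q2, push BXZ → (q2, 120111, BXZ)
  read 1, top B: go to q0, push BX → (q0, 20111, BXXZ)
  read 2, top B: go to q1, push BX → (q1, 0111, BXXXZ)
  read 0, top B: go to q2, push AA → (q2, 111, AAXXXZ)
  read 1, top A: go to q2, push ε → (q2, 11, AXXXZ)
  read 1, top A: go to q2, push ε → (q2, 1, XXXZ)
  read 1, top X: go to q0, push XB → (q0, ε, XBXXZ)
All input consumed; M is in state q0.

q0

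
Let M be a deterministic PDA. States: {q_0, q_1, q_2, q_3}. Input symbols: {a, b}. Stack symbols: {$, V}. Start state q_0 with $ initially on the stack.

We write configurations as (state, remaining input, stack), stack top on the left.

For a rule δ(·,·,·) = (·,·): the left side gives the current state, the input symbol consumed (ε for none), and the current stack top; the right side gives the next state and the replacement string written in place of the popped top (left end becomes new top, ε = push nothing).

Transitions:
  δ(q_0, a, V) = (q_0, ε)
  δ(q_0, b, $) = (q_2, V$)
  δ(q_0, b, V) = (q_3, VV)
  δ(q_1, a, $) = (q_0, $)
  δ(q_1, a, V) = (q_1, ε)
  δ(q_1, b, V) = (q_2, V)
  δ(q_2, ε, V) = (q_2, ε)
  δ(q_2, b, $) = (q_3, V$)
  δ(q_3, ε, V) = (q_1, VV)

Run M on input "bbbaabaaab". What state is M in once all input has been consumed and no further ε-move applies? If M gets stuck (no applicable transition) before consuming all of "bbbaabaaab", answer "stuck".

stuck

(q_0, bbbaabaaab, $) ⊢ (q_2, bbaabaaab, V$) ⊢ (q_2, bbaabaaab, $) ⊢ (q_3, baabaaab, V$) ⊢ (q_1, baabaaab, VV$) ⊢ (q_2, aabaaab, VV$) ⊢ (q_2, aabaaab, V$) ⊢ (q_2, aabaaab, $)
No transition for (q_2, a, top $); M blocks with input aabaaab remaining.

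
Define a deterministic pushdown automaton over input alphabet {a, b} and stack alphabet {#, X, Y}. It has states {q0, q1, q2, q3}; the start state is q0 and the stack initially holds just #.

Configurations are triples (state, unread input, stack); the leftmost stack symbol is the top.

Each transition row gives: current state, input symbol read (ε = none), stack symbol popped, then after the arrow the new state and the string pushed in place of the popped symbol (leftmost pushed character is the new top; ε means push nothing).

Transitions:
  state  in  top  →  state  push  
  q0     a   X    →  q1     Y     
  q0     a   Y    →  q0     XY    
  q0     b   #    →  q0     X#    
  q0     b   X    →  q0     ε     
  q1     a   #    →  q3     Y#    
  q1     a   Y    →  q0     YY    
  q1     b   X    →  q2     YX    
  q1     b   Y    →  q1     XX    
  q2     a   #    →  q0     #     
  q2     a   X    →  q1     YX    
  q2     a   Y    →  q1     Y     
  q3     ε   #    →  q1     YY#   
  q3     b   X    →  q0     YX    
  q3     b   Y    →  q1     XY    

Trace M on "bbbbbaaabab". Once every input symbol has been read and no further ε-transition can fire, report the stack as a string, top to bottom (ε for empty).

YY#

(q0, bbbbbaaabab, #) ⊢ (q0, bbbbaaabab, X#) ⊢ (q0, bbbaaabab, #) ⊢ (q0, bbaaabab, X#) ⊢ (q0, baaabab, #) ⊢ (q0, aaabab, X#) ⊢ (q1, aabab, Y#) ⊢ (q0, abab, YY#) ⊢ (q0, bab, XYY#) ⊢ (q0, ab, YY#) ⊢ (q0, b, XYY#) ⊢ (q0, ε, YY#)
All input consumed in state q0 with stack YY#.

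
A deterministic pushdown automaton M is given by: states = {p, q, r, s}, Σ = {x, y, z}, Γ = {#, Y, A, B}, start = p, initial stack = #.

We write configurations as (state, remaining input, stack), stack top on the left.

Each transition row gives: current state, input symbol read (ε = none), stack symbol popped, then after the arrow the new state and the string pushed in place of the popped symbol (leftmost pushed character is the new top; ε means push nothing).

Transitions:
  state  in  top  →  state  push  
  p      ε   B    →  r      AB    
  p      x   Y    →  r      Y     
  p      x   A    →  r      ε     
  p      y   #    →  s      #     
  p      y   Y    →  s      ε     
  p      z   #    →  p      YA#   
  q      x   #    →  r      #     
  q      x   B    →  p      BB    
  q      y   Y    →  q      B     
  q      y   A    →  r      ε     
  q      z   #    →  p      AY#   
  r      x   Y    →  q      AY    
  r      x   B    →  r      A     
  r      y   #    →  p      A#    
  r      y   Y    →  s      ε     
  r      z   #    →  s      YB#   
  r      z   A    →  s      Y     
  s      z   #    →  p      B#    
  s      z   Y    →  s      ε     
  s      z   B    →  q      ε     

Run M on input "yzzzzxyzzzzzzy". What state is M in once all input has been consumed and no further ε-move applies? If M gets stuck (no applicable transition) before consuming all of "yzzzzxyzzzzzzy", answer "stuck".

stuck

(p, yzzzzxyzzzzzzy, #) ⊢ (s, zzzzxyzzzzzzy, #) ⊢ (p, zzzxyzzzzzzy, B#) ⊢ (r, zzzxyzzzzzzy, AB#) ⊢ (s, zzxyzzzzzzy, YB#) ⊢ (s, zxyzzzzzzy, B#) ⊢ (q, xyzzzzzzy, #) ⊢ (r, yzzzzzzy, #) ⊢ (p, zzzzzzy, A#)
No transition for (p, z, top A); M blocks with input zzzzzzy remaining.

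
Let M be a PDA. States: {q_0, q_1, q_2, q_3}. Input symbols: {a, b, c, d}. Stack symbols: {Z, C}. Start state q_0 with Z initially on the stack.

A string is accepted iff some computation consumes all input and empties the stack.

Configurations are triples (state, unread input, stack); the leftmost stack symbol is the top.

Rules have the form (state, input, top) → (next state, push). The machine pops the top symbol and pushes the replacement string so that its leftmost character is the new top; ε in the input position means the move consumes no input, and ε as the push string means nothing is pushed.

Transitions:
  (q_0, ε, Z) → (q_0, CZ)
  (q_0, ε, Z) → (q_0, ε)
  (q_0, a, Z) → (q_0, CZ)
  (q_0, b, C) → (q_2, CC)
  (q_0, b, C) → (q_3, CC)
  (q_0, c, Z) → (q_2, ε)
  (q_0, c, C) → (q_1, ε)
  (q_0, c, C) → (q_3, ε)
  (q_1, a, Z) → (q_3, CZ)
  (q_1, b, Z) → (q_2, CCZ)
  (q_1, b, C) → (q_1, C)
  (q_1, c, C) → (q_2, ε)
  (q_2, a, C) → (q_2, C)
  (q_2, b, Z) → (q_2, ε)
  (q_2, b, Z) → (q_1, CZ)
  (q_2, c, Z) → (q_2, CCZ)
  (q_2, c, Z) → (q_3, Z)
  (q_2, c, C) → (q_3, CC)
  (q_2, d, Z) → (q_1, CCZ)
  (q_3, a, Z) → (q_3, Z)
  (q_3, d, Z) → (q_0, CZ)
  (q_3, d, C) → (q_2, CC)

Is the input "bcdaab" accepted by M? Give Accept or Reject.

Reject

No computation consumes all input and empties the stack.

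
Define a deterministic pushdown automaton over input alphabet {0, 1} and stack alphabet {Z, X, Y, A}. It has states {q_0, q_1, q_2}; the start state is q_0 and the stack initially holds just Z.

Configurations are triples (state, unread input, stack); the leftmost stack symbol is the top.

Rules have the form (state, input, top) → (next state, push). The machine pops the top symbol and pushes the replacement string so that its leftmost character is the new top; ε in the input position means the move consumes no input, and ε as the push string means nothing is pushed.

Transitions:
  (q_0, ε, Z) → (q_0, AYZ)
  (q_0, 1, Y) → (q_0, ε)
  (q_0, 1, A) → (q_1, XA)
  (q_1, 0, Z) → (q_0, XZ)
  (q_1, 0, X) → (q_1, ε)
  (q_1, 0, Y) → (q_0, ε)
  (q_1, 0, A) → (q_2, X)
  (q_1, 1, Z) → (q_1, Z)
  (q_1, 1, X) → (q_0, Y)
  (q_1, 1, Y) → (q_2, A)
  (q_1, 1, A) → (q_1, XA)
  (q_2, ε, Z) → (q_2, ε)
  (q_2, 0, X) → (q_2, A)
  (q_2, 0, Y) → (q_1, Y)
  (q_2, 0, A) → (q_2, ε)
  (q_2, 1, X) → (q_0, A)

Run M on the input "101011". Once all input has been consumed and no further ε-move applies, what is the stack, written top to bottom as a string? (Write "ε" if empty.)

(q_0, 101011, Z) ⊢ (q_0, 101011, AYZ) ⊢ (q_1, 01011, XAYZ) ⊢ (q_1, 1011, AYZ) ⊢ (q_1, 011, XAYZ) ⊢ (q_1, 11, AYZ) ⊢ (q_1, 1, XAYZ) ⊢ (q_0, ε, YAYZ)
All input consumed in state q_0 with stack YAYZ.

YAYZ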